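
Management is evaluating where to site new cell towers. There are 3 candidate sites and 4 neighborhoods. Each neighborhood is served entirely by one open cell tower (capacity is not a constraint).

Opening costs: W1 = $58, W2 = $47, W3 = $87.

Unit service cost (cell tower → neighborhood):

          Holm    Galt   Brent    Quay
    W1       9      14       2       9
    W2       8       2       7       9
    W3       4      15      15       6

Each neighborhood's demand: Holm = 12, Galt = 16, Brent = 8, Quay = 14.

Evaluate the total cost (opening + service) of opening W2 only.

Each neighborhood is assigned to its cheapest site among the open ones.
{W2}: Holm→W2 8·12=96, Galt→W2 2·16=32, Brent→W2 7·8=56, Quay→W2 9·14=126. Service 310; fixed 47; total 357.

Total cost: 357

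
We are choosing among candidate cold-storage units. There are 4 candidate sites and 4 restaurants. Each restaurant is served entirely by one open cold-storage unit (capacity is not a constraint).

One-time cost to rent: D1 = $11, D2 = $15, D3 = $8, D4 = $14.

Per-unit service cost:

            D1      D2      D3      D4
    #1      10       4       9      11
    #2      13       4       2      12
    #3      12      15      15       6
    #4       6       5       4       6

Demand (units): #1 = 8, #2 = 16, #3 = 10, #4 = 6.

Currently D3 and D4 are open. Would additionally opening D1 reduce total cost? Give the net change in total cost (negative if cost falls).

No — net change +11 (cost rises by 11).

Current service cost with {D3, D4}: 188.
Adding D1: each restaurant re-picks its cheapest; new service cost 188, saving 0.
Extra fixed cost: 11. Net change = 11 − 0 = 11.
(Totals: 210 → 221.)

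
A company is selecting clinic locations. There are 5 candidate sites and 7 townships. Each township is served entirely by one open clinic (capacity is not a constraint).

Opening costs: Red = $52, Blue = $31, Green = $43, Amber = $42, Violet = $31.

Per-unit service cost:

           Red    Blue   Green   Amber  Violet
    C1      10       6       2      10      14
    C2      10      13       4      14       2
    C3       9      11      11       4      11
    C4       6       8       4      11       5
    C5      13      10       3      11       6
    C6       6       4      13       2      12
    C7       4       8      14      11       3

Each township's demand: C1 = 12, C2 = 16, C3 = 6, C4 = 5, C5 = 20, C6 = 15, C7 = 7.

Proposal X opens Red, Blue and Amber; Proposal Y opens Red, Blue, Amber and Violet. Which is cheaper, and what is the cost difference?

Proposal X: {Red, Blue, Amber}: C1→Blue 6·12=72, C2→Red 10·16=160, C3→Amber 4·6=24, C4→Red 6·5=30, C5→Blue 10·20=200, C6→Amber 2·15=30, C7→Red 4·7=28. Service 544; fixed 125; total 669.
Proposal Y: {Red, Blue, Amber, Violet}: C1→Blue 6·12=72, C2→Violet 2·16=32, C3→Amber 4·6=24, C4→Violet 5·5=25, C5→Violet 6·20=120, C6→Amber 2·15=30, C7→Violet 3·7=21. Service 324; fixed 156; total 480.
Difference: |669 − 480| = 189.

Proposal Y is cheaper by 189.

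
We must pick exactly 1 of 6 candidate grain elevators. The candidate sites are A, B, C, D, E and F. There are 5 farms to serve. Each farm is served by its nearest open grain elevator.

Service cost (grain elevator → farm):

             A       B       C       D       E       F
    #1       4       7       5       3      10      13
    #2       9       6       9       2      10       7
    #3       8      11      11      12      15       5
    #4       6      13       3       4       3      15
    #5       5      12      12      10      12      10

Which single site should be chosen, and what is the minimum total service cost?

Choose D only; total service cost 31.

With exactly 1 open, each farm uses its cheapest among the chosen.
{D}: #1→D 3, #2→D 2, #3→D 12, #4→D 4, #5→D 10. Service cost 31.
{A}: service cost 32
{C}: service cost 40
Among all 6 size-1 choices, {D} is lowest.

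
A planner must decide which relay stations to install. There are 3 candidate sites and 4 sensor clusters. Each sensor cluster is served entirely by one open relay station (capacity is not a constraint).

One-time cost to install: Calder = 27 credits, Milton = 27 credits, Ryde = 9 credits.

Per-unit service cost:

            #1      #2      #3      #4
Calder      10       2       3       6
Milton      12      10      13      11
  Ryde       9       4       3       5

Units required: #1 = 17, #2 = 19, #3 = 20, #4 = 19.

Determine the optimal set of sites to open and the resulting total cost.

For any fixed open set, each sensor cluster goes to its cheapest open site; total = fixed + service.
{Calder, Ryde}: #1→Ryde 9·17=153, #2→Calder 2·19=38, #3→Calder 3·20=60, #4→Ryde 5·19=95. Service 346; fixed 36; total 382.
{Ryde}: #1→Ryde 9·17=153, #2→Ryde 4·19=76, #3→Ryde 3·20=60, #4→Ryde 5·19=95. Service 384; fixed 9; total 393.
{Calder}: #1→Calder 10·17=170, #2→Calder 2·19=38, #3→Calder 3·20=60, #4→Calder 6·19=114. Service 382; fixed 27; total 409.
{Calder, Milton, Ryde}: service 346 + fixed 63 = 409
No other subset beats 382.

Open Calder and Ryde; minimum total cost 382.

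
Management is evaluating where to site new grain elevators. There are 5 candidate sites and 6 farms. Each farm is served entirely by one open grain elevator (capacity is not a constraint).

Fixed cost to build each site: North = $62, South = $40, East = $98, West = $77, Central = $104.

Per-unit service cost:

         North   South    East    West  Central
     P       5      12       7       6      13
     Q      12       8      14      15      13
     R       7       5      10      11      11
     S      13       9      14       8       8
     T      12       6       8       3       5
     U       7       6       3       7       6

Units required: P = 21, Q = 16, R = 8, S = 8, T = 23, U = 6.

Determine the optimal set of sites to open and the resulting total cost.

For any fixed open set, each farm goes to its cheapest open site; total = fixed + service.
{South, West}: P→West 6·21=126, Q→South 8·16=128, R→South 5·8=40, S→West 8·8=64, T→West 3·23=69, U→South 6·6=36. Service 463; fixed 117; total 580.
{North, South}: P→North 5·21=105, Q→South 8·16=128, R→South 5·8=40, S→South 9·8=72, T→South 6·23=138, U→South 6·6=36. Service 519; fixed 102; total 621.
{North, South, West}: service 442 + fixed 179 = 621
{North, South, East, West, Central}: P→North 5·21=105, Q→South 8·16=128, R→South 5·8=40, S→West 8·8=64, T→West 3·23=69, U→East 3·6=18. Service 424; fixed 381; total 805.
No other subset beats 580.

Open South and West; minimum total cost 580.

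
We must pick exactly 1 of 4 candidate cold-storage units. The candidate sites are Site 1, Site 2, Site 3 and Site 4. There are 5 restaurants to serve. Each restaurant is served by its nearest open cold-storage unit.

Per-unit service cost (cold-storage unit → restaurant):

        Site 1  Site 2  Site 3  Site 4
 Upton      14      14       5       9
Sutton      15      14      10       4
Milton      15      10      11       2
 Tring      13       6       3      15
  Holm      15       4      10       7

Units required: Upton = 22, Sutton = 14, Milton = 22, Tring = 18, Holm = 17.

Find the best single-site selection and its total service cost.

Choose Site 4 only; total service cost 687.

With exactly 1 open, each restaurant uses its cheapest among the chosen.
{Site 4}: Upton→Site 4 9·22=198, Sutton→Site 4 4·14=56, Milton→Site 4 2·22=44, Tring→Site 4 15·18=270, Holm→Site 4 7·17=119. Service cost 687.
{Site 3}: service cost 716
{Site 2}: service cost 900
Among all 4 size-1 choices, {Site 4} is lowest.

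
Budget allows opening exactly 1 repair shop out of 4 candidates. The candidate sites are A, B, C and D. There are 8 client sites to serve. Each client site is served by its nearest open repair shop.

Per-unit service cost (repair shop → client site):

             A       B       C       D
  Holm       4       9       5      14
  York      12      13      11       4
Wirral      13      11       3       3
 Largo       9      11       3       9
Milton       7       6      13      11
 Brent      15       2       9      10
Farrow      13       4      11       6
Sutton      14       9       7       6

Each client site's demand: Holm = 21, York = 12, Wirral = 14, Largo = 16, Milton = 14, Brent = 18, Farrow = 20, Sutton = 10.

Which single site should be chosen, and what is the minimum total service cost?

With exactly 1 open, each client site uses its cheapest among the chosen.
{C}: Holm→C 5·21=105, York→C 11·12=132, Wirral→C 3·14=42, Largo→C 3·16=48, Milton→C 13·14=182, Brent→C 9·18=162, Farrow→C 11·20=220, Sutton→C 7·10=70. Service cost 961.
{B}: service cost 965
{D}: service cost 1042
Among all 4 size-1 choices, {C} is lowest.

Choose C only; total service cost 961.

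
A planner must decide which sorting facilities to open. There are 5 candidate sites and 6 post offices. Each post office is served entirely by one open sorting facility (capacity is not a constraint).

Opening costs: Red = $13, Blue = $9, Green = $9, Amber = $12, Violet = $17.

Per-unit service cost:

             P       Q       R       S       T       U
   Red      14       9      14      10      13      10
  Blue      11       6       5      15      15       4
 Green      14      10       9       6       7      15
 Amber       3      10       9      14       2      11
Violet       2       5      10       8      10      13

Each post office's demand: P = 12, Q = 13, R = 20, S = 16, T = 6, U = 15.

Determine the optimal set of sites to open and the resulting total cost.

Open Blue, Green, Amber and Violet; minimum total cost 404.

For any fixed open set, each post office goes to its cheapest open site; total = fixed + service.
{Blue, Green, Amber, Violet}: P→Violet 2·12=24, Q→Violet 5·13=65, R→Blue 5·20=100, S→Green 6·16=96, T→Amber 2·6=12, U→Blue 4·15=60. Service 357; fixed 47; total 404.
{Blue, Green, Amber}: service 382 + fixed 30 = 412
{Red, Blue, Green, Amber, Violet}: P→Violet 2·12=24, Q→Violet 5·13=65, R→Blue 5·20=100, S→Green 6·16=96, T→Amber 2·6=12, U→Blue 4·15=60. Service 357; fixed 60; total 417.
{Blue}: P→Blue 11·12=132, Q→Blue 6·13=78, R→Blue 5·20=100, S→Blue 15·16=240, T→Blue 15·6=90, U→Blue 4·15=60. Service 700; fixed 9; total 709.
No other subset beats 404.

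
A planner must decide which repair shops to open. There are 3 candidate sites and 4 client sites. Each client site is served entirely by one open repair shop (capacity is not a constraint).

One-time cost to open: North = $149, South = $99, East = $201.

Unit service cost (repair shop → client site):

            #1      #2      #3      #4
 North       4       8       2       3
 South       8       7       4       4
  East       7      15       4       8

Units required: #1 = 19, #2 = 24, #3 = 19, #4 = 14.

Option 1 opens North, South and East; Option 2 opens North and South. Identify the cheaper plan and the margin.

Option 1: {North, South, East}: #1→North 4·19=76, #2→South 7·24=168, #3→North 2·19=38, #4→North 3·14=42. Service 324; fixed 449; total 773.
Option 2: {North, South}: #1→North 4·19=76, #2→South 7·24=168, #3→North 2·19=38, #4→North 3·14=42. Service 324; fixed 248; total 572.
Difference: |773 − 572| = 201.

Option 2 is cheaper by 201.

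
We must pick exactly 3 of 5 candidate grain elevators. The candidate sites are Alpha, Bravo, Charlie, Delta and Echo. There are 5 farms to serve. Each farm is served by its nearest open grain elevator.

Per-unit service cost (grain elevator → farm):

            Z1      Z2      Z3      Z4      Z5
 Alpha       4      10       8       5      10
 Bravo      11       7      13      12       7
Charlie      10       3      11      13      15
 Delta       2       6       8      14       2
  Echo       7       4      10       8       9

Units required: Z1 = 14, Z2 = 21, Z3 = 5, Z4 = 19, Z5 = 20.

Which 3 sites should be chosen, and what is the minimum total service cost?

Choose Alpha, Charlie and Delta; total service cost 266.

With exactly 3 open, each farm uses its cheapest among the chosen.
{Alpha, Charlie, Delta}: Z1→Delta 2·14=28, Z2→Charlie 3·21=63, Z3→Alpha 8·5=40, Z4→Alpha 5·19=95, Z5→Delta 2·20=40. Service cost 266.
{Alpha, Delta, Echo}: service cost 287
{Charlie, Delta, Echo}: service cost 323
Among all 10 size-3 choices, {Alpha, Charlie, Delta} is lowest.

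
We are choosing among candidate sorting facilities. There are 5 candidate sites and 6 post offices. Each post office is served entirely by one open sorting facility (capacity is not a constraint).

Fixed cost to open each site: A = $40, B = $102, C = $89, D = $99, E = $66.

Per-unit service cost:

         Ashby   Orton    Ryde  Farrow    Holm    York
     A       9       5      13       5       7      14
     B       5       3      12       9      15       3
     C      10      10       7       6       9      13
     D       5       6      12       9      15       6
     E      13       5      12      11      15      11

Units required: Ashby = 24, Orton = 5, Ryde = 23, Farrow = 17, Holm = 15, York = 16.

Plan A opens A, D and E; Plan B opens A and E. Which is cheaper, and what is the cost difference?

Plan A is cheaper by 77.

Plan A: {A, D, E}: Ashby→D 5·24=120, Orton→A 5·5=25, Ryde→D 12·23=276, Farrow→A 5·17=85, Holm→A 7·15=105, York→D 6·16=96. Service 707; fixed 205; total 912.
Plan B: {A, E}: Ashby→A 9·24=216, Orton→A 5·5=25, Ryde→E 12·23=276, Farrow→A 5·17=85, Holm→A 7·15=105, York→E 11·16=176. Service 883; fixed 106; total 989.
Difference: |912 − 989| = 77.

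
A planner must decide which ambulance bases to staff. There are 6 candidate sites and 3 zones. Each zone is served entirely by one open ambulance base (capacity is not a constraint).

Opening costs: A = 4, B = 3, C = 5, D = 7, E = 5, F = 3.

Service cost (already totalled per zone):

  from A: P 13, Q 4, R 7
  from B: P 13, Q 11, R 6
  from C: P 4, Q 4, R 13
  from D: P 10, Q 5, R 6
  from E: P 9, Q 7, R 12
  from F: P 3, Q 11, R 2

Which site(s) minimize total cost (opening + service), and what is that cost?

For any fixed open set, each zone goes to its cheapest open site; total = fixed + service.
{A, F}: P→F 3, Q→A 4, R→F 2. Service 9; fixed 7; total 16.
{C, F}: P→F 3, Q→C 4, R→F 2. Service 9; fixed 8; total 17.
{A, B, F}: service 9 + fixed 10 = 19
{A, B, C, D, E, F}: service 9 + fixed 27 = 36
No other subset beats 16.

Open A and F; minimum total cost 16.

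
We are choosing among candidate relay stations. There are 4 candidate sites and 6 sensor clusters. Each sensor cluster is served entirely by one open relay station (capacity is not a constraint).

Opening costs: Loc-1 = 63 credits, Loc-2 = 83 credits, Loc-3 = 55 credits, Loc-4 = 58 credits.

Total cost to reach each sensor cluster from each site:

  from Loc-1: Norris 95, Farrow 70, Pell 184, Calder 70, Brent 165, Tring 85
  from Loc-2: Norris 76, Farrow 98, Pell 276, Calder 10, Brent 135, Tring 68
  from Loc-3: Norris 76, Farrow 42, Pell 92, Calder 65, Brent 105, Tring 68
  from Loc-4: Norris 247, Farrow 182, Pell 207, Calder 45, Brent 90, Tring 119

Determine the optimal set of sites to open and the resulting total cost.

Open Loc-3 only; minimum total cost 503.

For any fixed open set, each sensor cluster goes to its cheapest open site; total = fixed + service.
{Loc-3}: Norris→Loc-3 76, Farrow→Loc-3 42, Pell→Loc-3 92, Calder→Loc-3 65, Brent→Loc-3 105, Tring→Loc-3 68. Service 448; fixed 55; total 503.
{Loc-3, Loc-4}: service 413 + fixed 113 = 526
{Loc-2, Loc-3}: Norris→Loc-2 76, Farrow→Loc-3 42, Pell→Loc-3 92, Calder→Loc-2 10, Brent→Loc-3 105, Tring→Loc-2 68. Service 393; fixed 138; total 531.
{Loc-1, Loc-2, Loc-3, Loc-4}: service 378 + fixed 259 = 637
No other subset beats 503.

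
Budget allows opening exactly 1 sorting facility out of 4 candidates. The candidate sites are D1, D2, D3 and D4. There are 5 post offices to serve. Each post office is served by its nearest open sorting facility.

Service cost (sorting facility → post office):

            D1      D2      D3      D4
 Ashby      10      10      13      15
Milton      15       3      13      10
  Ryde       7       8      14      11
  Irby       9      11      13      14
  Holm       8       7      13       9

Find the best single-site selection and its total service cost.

With exactly 1 open, each post office uses its cheapest among the chosen.
{D2}: Ashby→D2 10, Milton→D2 3, Ryde→D2 8, Irby→D2 11, Holm→D2 7. Service cost 39.
{D1}: service cost 49
{D4}: service cost 59
Among all 4 size-1 choices, {D2} is lowest.

Choose D2 only; total service cost 39.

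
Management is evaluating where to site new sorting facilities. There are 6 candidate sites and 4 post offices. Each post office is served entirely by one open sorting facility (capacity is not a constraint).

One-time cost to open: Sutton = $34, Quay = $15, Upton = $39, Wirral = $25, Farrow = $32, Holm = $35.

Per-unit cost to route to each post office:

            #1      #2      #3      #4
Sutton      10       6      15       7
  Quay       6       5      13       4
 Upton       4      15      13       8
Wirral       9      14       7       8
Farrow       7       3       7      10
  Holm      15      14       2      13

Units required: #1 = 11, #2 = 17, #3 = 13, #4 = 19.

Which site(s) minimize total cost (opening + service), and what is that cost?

For any fixed open set, each post office goes to its cheapest open site; total = fixed + service.
{Quay, Farrow, Holm}: #1→Quay 6·11=66, #2→Farrow 3·17=51, #3→Holm 2·13=26, #4→Quay 4·19=76. Service 219; fixed 82; total 301.
{Quay, Holm}: #1→Quay 6·11=66, #2→Quay 5·17=85, #3→Holm 2·13=26, #4→Quay 4·19=76. Service 253; fixed 50; total 303.
{Quay, Upton, Farrow, Holm}: service 197 + fixed 121 = 318
{Sutton, Quay, Upton, Wirral, Farrow, Holm}: service 197 + fixed 180 = 377
No other subset beats 301.

Open Quay, Farrow and Holm; minimum total cost 301.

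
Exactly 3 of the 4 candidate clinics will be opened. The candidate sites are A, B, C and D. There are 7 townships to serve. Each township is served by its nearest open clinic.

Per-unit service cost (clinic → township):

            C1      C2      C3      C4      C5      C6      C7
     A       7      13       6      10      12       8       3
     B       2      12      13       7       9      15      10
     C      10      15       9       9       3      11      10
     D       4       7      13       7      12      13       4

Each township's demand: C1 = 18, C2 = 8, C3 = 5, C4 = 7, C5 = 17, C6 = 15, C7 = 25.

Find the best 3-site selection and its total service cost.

With exactly 3 open, each township uses its cheapest among the chosen.
{A, C, D}: C1→D 4·18=72, C2→D 7·8=56, C3→A 6·5=30, C4→D 7·7=49, C5→C 3·17=51, C6→A 8·15=120, C7→A 3·25=75. Service cost 453.
{A, B, C}: service cost 457
{B, C, D}: service cost 502
Among all 4 size-3 choices, {A, C, D} is lowest.

Choose A, C and D; total service cost 453.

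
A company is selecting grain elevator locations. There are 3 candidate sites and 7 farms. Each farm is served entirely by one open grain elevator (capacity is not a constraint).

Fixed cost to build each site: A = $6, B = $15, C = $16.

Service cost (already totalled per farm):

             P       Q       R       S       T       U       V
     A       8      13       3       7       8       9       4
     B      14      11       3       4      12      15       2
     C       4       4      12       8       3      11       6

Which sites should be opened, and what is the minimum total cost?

Open A and C; minimum total cost 56.

For any fixed open set, each farm goes to its cheapest open site; total = fixed + service.
{A, C}: P→C 4, Q→C 4, R→A 3, S→A 7, T→C 3, U→A 9, V→A 4. Service 34; fixed 22; total 56.
{A}: service 52 + fixed 6 = 58
{B, C}: service 31 + fixed 31 = 62
{A, B, C}: service 29 + fixed 37 = 66
No other subset beats 56.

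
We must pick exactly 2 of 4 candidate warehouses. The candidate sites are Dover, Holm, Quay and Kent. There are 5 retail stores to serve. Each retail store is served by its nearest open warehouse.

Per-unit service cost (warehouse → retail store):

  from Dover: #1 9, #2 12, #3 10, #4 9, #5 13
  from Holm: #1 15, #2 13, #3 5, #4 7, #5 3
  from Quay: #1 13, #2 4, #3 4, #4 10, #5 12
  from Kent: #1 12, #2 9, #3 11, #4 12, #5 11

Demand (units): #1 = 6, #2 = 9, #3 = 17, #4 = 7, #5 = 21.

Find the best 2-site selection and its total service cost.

With exactly 2 open, each retail store uses its cheapest among the chosen.
{Holm, Quay}: #1→Quay 13·6=78, #2→Quay 4·9=36, #3→Quay 4·17=68, #4→Holm 7·7=49, #5→Holm 3·21=63. Service cost 294.
{Holm, Kent}: service cost 350
{Dover, Holm}: service cost 359
Among all 6 size-2 choices, {Holm, Quay} is lowest.

Choose Holm and Quay; total service cost 294.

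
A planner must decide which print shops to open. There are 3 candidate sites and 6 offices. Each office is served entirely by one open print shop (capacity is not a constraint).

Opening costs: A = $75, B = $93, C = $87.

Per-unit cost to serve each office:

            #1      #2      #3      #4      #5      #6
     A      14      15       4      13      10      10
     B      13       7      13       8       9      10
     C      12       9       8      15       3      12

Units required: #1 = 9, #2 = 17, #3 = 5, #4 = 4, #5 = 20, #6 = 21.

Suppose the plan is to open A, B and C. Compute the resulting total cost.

Each office is assigned to its cheapest site among the open ones.
{A, B, C}: #1→C 12·9=108, #2→B 7·17=119, #3→A 4·5=20, #4→B 8·4=32, #5→C 3·20=60, #6→A 10·21=210. Service 549; fixed 255; total 804.

Total cost: 804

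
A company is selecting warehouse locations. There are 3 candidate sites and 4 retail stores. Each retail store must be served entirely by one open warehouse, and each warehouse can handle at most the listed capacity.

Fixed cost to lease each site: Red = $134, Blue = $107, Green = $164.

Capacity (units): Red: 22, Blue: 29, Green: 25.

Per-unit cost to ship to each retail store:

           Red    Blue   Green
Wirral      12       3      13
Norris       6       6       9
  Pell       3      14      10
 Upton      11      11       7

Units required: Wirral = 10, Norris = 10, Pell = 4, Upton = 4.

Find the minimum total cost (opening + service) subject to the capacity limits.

Minimum total cost: 297

Open {Blue}: Wirral→Blue 3·10=30, Norris→Blue 6·10=60, Pell→Blue 14·4=56, Upton→Blue 11·4=44.
Loads: Blue carries 28/29. Service 190; fixed 107; total 297.
Next best feasible plan costs 387.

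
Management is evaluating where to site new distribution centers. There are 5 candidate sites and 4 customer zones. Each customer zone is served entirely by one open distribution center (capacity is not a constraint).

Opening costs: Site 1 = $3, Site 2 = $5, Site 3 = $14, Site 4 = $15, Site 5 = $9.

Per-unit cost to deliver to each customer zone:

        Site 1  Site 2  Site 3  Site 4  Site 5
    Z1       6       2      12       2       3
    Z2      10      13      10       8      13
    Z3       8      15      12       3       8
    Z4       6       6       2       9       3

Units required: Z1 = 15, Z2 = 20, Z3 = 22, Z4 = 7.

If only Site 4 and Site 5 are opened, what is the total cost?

Each customer zone is assigned to its cheapest site among the open ones.
{Site 4, Site 5}: Z1→Site 4 2·15=30, Z2→Site 4 8·20=160, Z3→Site 4 3·22=66, Z4→Site 5 3·7=21. Service 277; fixed 24; total 301.

Total cost: 301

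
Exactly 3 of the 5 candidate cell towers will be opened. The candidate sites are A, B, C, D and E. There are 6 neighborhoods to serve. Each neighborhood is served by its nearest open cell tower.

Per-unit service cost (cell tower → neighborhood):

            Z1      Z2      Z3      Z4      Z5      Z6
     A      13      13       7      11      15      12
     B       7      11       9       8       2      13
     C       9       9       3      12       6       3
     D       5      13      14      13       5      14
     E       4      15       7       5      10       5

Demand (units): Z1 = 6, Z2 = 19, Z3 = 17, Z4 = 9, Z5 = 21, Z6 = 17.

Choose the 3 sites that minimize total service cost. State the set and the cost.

With exactly 3 open, each neighborhood uses its cheapest among the chosen.
{B, C, E}: Z1→E 4·6=24, Z2→C 9·19=171, Z3→C 3·17=51, Z4→E 5·9=45, Z5→B 2·21=42, Z6→C 3·17=51. Service cost 384.
{B, C, D}: service cost 417
{A, B, C}: service cost 429
Among all 10 size-3 choices, {B, C, E} is lowest.

Choose B, C and E; total service cost 384.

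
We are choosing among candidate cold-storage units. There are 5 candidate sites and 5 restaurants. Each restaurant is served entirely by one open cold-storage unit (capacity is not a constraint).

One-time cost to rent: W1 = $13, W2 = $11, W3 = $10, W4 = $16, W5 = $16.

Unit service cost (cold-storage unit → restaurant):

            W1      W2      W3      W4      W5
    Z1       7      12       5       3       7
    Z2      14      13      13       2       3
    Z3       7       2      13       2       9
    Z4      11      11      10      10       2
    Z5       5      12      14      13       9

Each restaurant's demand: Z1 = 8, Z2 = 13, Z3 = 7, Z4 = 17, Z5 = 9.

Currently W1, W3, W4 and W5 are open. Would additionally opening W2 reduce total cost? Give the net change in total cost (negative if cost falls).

No — net change +11 (cost rises by 11).

Current service cost with {W1, W3, W4, W5}: 143.
Adding W2: each restaurant re-picks its cheapest; new service cost 143, saving 0.
Extra fixed cost: 11. Net change = 11 − 0 = 11.
(Totals: 198 → 209.)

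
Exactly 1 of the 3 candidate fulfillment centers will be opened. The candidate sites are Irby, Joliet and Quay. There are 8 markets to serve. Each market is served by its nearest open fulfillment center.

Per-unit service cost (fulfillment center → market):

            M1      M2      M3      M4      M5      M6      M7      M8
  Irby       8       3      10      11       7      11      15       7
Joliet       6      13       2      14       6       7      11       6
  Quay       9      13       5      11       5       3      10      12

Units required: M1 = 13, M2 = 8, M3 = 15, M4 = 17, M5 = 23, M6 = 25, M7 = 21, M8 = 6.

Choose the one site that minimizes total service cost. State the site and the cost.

Choose Quay only; total service cost 955.

With exactly 1 open, each market uses its cheapest among the chosen.
{Quay}: M1→Quay 9·13=117, M2→Quay 13·8=104, M3→Quay 5·15=75, M4→Quay 11·17=187, M5→Quay 5·23=115, M6→Quay 3·25=75, M7→Quay 10·21=210, M8→Quay 12·6=72. Service cost 955.
{Joliet}: service cost 1030
{Irby}: service cost 1258
Among all 3 size-1 choices, {Quay} is lowest.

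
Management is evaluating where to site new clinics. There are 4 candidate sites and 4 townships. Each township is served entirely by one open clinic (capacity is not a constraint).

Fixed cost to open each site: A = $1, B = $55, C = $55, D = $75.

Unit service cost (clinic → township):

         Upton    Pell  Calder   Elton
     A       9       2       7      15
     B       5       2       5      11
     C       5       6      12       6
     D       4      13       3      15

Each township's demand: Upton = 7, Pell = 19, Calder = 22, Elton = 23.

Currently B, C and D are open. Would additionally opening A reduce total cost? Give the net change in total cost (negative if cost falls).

Current service cost with {B, C, D}: 270.
Adding A: each township re-picks its cheapest; new service cost 270, saving 0.
Extra fixed cost: 1. Net change = 1 − 0 = 1.
(Totals: 455 → 456.)

No — net change +1 (cost rises by 1).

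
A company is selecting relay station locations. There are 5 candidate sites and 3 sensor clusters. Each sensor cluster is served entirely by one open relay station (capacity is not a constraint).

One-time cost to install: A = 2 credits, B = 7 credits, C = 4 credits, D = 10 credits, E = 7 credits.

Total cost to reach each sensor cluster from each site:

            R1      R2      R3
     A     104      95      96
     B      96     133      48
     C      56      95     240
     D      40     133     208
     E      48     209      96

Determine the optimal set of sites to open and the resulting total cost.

For any fixed open set, each sensor cluster goes to its cheapest open site; total = fixed + service.
{A, B, D}: R1→D 40, R2→A 95, R3→B 48. Service 183; fixed 19; total 202.
{B, C, D}: service 183 + fixed 21 = 204
{A, B, C, D}: service 183 + fixed 23 = 206
{A, B, C, D, E}: service 183 + fixed 30 = 213
No other subset beats 202.

Open A, B and D; minimum total cost 202.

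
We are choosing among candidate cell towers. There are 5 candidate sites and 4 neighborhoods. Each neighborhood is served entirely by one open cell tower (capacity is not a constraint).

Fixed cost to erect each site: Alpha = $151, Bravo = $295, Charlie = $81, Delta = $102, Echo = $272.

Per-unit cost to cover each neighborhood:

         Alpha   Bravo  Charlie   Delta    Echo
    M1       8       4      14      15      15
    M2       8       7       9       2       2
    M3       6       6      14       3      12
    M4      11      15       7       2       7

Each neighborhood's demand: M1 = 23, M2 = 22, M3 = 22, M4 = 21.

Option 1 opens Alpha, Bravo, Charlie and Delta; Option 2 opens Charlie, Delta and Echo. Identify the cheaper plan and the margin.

Option 1: {Alpha, Bravo, Charlie, Delta}: M1→Bravo 4·23=92, M2→Delta 2·22=44, M3→Delta 3·22=66, M4→Delta 2·21=42. Service 244; fixed 629; total 873.
Option 2: {Charlie, Delta, Echo}: M1→Charlie 14·23=322, M2→Delta 2·22=44, M3→Delta 3·22=66, M4→Delta 2·21=42. Service 474; fixed 455; total 929.
Difference: |873 − 929| = 56.

Option 1 is cheaper by 56.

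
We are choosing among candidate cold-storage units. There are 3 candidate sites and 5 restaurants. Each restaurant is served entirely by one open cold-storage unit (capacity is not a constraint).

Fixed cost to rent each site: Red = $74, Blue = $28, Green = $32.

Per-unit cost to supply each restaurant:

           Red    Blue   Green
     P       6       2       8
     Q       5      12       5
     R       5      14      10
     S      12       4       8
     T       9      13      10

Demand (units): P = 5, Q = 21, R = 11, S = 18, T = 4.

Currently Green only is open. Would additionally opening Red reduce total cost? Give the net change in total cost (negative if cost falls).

Current service cost with {Green}: 439.
Adding Red: each restaurant re-picks its cheapest; new service cost 370, saving 69.
Extra fixed cost: 74. Net change = 74 − 69 = 5.
(Totals: 471 → 476.)

No — net change +5 (cost rises by 5).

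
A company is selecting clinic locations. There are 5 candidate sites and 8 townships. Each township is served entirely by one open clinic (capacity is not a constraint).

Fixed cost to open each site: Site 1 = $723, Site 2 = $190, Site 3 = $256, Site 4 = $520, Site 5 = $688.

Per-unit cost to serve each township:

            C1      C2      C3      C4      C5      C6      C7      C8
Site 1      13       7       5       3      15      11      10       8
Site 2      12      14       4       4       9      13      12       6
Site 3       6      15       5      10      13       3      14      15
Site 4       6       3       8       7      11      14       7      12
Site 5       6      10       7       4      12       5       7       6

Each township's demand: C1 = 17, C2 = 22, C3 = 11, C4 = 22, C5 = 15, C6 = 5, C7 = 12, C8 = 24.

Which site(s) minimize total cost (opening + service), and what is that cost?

For any fixed open set, each township goes to its cheapest open site; total = fixed + service.
{Site 2}: C1→Site 2 12·17=204, C2→Site 2 14·22=308, C3→Site 2 4·11=44, C4→Site 2 4·22=88, C5→Site 2 9·15=135, C6→Site 2 13·5=65, C7→Site 2 12·12=144, C8→Site 2 6·24=144. Service 1132; fixed 190; total 1322.
{Site 2, Site 3}: service 980 + fixed 446 = 1426
{Site 2, Site 4}: service 728 + fixed 710 = 1438
{Site 1, Site 2, Site 3, Site 4, Site 5}: service 656 + fixed 2377 = 3033
No other subset beats 1322.

Open Site 2 only; minimum total cost 1322.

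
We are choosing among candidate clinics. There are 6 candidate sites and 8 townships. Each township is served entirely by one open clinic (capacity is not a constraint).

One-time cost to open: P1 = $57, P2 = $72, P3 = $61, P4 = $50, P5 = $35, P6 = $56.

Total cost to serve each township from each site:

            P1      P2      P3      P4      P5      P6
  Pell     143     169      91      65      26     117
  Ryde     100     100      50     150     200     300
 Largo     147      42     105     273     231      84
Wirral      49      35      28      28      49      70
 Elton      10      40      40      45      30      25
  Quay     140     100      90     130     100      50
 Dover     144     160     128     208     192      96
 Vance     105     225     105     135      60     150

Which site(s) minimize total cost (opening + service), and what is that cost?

Open P3, P5 and P6; minimum total cost 571.

For any fixed open set, each township goes to its cheapest open site; total = fixed + service.
{P3, P5, P6}: Pell→P5 26, Ryde→P3 50, Largo→P6 84, Wirral→P3 28, Elton→P6 25, Quay→P6 50, Dover→P6 96, Vance→P5 60. Service 419; fixed 152; total 571.
{P2, P5, P6}: service 434 + fixed 163 = 597
{P2, P3, P5, P6}: service 377 + fixed 224 = 601
{P1, P2, P3, P4, P5, P6}: service 362 + fixed 331 = 693
No other subset beats 571.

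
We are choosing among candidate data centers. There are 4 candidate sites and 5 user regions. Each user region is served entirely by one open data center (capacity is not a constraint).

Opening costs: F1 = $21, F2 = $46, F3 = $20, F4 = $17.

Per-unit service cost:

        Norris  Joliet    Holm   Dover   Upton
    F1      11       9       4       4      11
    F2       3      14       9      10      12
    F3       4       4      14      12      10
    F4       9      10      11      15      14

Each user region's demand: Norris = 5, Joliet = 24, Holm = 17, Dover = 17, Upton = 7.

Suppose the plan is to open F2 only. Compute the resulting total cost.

Total cost: 804

Each user region is assigned to its cheapest site among the open ones.
{F2}: Norris→F2 3·5=15, Joliet→F2 14·24=336, Holm→F2 9·17=153, Dover→F2 10·17=170, Upton→F2 12·7=84. Service 758; fixed 46; total 804.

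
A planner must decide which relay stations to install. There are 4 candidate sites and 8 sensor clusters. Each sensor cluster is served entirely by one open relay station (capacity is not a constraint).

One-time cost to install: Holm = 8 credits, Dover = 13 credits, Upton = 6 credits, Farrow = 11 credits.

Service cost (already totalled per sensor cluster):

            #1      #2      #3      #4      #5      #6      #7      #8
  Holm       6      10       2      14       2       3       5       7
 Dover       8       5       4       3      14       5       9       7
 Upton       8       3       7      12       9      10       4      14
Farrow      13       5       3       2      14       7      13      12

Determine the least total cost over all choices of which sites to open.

For any fixed open set, each sensor cluster goes to its cheapest open site; total = fixed + service.
{Holm, Farrow}: #1→Holm 6, #2→Farrow 5, #3→Holm 2, #4→Farrow 2, #5→Holm 2, #6→Holm 3, #7→Holm 5, #8→Holm 7. Service 32; fixed 19; total 51.
{Holm, Upton}: #1→Holm 6, #2→Upton 3, #3→Holm 2, #4→Upton 12, #5→Holm 2, #6→Holm 3, #7→Upton 4, #8→Holm 7. Service 39; fixed 14; total 53.
{Holm, Dover}: service 33 + fixed 21 = 54
{Holm, Dover, Upton, Farrow}: service 29 + fixed 38 = 67
No other subset beats 51.

Minimum total cost: 51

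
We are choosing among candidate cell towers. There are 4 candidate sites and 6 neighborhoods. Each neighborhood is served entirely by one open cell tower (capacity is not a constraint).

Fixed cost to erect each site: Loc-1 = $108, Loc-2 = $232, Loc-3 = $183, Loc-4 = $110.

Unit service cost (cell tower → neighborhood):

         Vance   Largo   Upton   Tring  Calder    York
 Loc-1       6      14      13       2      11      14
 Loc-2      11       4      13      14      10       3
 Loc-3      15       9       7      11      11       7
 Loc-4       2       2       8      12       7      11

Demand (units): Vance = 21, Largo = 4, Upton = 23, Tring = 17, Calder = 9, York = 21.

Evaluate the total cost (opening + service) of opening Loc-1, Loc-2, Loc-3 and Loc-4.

Total cost: 1004

Each neighborhood is assigned to its cheapest site among the open ones.
{Loc-1, Loc-2, Loc-3, Loc-4}: Vance→Loc-4 2·21=42, Largo→Loc-4 2·4=8, Upton→Loc-3 7·23=161, Tring→Loc-1 2·17=34, Calder→Loc-4 7·9=63, York→Loc-2 3·21=63. Service 371; fixed 633; total 1004.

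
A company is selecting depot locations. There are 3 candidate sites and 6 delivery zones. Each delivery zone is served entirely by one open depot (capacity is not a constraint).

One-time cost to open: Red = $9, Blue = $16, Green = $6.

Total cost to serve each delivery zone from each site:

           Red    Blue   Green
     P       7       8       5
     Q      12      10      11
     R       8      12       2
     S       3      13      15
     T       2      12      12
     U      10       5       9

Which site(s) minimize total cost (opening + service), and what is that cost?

Open Red and Green; minimum total cost 47.

For any fixed open set, each delivery zone goes to its cheapest open site; total = fixed + service.
{Red, Green}: P→Green 5, Q→Green 11, R→Green 2, S→Red 3, T→Red 2, U→Green 9. Service 32; fixed 15; total 47.
{Red}: service 42 + fixed 9 = 51
{Red, Blue, Green}: P→Green 5, Q→Blue 10, R→Green 2, S→Red 3, T→Red 2, U→Blue 5. Service 27; fixed 31; total 58.
{Green}: service 54 + fixed 6 = 60
No other subset beats 47.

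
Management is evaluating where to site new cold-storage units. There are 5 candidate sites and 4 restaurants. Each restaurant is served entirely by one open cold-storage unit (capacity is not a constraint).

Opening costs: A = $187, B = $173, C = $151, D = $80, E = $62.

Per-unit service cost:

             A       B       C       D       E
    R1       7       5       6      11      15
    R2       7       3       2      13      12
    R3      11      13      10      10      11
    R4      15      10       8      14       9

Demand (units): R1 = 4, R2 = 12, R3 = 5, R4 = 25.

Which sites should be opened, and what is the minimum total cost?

Open C only; minimum total cost 449.

For any fixed open set, each restaurant goes to its cheapest open site; total = fixed + service.
{C}: R1→C 6·4=24, R2→C 2·12=24, R3→C 10·5=50, R4→C 8·25=200. Service 298; fixed 151; total 449.
{C, E}: R1→C 6·4=24, R2→C 2·12=24, R3→C 10·5=50, R4→C 8·25=200. Service 298; fixed 213; total 511.
{C, D}: R1→C 6·4=24, R2→C 2·12=24, R3→C 10·5=50, R4→C 8·25=200. Service 298; fixed 231; total 529.
{A, B, C, D, E}: R1→B 5·4=20, R2→C 2·12=24, R3→C 10·5=50, R4→C 8·25=200. Service 294; fixed 653; total 947.
No other subset beats 449.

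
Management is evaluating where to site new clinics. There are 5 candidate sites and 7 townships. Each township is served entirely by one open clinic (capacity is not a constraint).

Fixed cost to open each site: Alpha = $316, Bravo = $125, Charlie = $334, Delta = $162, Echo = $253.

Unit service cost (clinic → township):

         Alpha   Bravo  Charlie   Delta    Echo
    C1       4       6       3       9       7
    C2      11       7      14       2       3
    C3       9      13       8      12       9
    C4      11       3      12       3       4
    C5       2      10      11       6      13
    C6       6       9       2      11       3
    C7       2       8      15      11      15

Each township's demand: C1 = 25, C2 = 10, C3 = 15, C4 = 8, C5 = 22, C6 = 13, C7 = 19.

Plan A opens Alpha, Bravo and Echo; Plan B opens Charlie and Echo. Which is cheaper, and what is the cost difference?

Plan A: {Alpha, Bravo, Echo}: C1→Alpha 4·25=100, C2→Echo 3·10=30, C3→Alpha 9·15=135, C4→Bravo 3·8=24, C5→Alpha 2·22=44, C6→Echo 3·13=39, C7→Alpha 2·19=38. Service 410; fixed 694; total 1104.
Plan B: {Charlie, Echo}: C1→Charlie 3·25=75, C2→Echo 3·10=30, C3→Charlie 8·15=120, C4→Echo 4·8=32, C5→Charlie 11·22=242, C6→Charlie 2·13=26, C7→Charlie 15·19=285. Service 810; fixed 587; total 1397.
Difference: |1104 − 1397| = 293.

Plan A is cheaper by 293.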